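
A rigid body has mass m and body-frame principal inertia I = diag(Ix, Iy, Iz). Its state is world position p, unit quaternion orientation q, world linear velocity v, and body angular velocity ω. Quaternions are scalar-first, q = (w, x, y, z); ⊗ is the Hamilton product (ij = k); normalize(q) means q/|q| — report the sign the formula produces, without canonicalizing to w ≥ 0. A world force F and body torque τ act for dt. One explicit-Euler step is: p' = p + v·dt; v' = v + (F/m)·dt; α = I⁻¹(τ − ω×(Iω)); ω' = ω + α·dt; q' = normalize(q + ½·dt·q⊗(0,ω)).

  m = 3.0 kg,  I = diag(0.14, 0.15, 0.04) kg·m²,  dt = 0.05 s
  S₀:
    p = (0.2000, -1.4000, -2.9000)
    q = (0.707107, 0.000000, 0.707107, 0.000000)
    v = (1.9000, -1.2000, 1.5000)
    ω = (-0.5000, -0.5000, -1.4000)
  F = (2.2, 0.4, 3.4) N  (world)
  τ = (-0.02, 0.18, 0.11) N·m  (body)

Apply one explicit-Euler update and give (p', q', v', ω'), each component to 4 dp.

p' = (0.2950, -1.4600, -2.8250)
q' = (0.7154, -0.0336, 0.6977, -0.0159)
v' = (1.9367, -1.1933, 1.5567)
ω' = (-0.4796, -0.4633, -1.2656)

(τ − ω×Iω)/I = (0.4071, 0.7333, 2.6875)
ω + α·dt = (-0.4796, -0.4633, -1.2656)
2q̇ = q⊗(0,ω) = (0.3535535, -1.3435033, -0.3535535, -0.6363963)
q + ½dt·q⊗(0,ω), renormalized = (0.7154, -0.0336, 0.6977, -0.0159)
p + v·dt = (0.2950, -1.4600, -2.8250)
v' = v + a·dt = (1.9367, -1.1933, 1.5567)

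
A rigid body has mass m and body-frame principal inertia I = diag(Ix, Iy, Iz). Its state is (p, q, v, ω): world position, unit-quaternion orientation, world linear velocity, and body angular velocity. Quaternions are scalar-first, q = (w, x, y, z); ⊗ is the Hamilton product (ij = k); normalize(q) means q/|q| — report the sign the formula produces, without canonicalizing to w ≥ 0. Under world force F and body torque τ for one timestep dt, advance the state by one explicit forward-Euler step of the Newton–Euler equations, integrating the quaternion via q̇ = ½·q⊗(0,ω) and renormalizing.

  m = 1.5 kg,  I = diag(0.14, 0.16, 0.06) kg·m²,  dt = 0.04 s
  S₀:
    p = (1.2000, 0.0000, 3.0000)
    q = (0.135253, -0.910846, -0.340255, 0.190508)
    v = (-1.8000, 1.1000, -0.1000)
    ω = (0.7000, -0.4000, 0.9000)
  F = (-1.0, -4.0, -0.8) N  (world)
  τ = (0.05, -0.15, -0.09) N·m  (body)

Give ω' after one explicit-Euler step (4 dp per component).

ω' = (0.7040, -0.4501, 0.8437)

gyro term ω×Iω = (0.0360, 0.0504, -0.0056)
(τ − ω×Iω)/I = (0.1000, -1.2525, -1.4067)
ω' = ω + α·dt = (0.7040, -0.4501, 0.8437)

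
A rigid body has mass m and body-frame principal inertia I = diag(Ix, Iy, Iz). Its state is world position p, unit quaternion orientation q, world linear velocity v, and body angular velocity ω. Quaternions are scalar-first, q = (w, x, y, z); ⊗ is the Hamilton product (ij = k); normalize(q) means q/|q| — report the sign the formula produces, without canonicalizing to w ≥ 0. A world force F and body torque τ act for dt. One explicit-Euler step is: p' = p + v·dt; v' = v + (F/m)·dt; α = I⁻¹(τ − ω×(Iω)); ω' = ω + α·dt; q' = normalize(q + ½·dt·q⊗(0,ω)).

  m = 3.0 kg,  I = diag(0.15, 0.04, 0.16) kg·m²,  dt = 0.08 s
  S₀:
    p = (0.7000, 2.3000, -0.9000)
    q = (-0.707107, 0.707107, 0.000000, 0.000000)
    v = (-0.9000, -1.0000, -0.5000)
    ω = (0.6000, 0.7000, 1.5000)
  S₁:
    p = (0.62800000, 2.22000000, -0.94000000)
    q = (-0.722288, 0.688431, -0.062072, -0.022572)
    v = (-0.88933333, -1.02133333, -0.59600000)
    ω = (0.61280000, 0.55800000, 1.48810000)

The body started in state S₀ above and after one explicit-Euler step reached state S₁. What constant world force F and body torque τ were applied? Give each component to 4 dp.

F = (0.4000, -0.8000, -3.6000)
τ = (0.1500, -0.0800, -0.0700)

Δω = ω₁−ω₀ = (0.01280000, -0.14200000, -0.01190000)
I·α + gyro = (0.1500, -0.0800, -0.0700)
Δv = v₁−v₀ = (0.01066667, -0.02133333, -0.09600000)
applied force F = (0.4000, -0.8000, -3.6000)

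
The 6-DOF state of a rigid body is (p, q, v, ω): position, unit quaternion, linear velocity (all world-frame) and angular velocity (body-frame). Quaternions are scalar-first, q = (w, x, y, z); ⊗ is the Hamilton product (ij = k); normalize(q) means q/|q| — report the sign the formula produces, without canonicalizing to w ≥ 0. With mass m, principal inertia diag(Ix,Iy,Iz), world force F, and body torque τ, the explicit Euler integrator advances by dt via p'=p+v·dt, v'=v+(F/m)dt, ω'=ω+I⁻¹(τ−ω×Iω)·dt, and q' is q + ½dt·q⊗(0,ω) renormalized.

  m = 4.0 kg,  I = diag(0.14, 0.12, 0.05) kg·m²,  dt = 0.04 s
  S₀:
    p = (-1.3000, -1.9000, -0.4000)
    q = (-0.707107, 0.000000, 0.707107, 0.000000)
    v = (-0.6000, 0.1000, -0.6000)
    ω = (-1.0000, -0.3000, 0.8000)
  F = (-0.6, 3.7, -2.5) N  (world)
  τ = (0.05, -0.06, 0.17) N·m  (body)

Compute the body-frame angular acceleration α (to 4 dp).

α = (0.2371, 0.1000, 3.5200)

precession coupling ω×(Iω) = (0.0168, -0.0720, -0.0060)
α = I⁻¹(τ − ω×Iω) = (0.2371, 0.1000, 3.5200)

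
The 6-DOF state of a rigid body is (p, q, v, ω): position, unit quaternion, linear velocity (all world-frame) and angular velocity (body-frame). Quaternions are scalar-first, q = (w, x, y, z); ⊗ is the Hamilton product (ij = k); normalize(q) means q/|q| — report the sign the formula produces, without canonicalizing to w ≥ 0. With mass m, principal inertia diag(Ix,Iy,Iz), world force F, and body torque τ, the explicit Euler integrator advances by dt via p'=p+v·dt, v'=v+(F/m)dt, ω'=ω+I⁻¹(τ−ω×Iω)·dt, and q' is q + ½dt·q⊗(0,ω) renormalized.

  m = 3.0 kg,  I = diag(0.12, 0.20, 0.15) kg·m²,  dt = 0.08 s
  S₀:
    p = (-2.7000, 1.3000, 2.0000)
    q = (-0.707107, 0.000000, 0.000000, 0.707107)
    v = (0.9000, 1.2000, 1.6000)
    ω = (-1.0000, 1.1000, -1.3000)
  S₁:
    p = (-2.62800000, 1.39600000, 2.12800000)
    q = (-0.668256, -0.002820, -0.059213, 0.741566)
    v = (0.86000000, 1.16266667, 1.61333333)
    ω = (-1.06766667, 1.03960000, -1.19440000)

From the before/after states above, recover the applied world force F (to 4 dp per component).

v₁ − v₀ = (-0.04000000, -0.03733333, 0.01333333)
applied force F = (-1.5000, -1.4000, 0.5000)

F = (-1.5000, -1.4000, 0.5000)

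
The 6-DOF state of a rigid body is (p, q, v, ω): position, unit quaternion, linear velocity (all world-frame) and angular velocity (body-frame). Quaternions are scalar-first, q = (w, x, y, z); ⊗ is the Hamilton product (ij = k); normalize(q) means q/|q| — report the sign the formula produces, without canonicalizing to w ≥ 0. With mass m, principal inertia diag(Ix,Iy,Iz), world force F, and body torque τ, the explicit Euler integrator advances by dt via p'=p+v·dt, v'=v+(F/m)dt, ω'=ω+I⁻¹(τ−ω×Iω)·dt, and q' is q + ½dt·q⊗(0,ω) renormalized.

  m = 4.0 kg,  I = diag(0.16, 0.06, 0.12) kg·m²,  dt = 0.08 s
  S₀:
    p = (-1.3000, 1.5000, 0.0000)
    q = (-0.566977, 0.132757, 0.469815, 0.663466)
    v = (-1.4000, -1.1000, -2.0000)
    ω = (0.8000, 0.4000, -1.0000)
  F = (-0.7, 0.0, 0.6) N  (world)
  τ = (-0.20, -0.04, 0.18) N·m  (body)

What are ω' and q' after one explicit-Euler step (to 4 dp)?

precession coupling ω×(Iω) = (-0.0240, -0.0320, -0.0320)
(τ − ω×Iω)/I = (-1.1000, -0.1333, 1.7667)
ω + α·dt = (0.7120, 0.3893, -0.8587)
Hamilton product q⊗(0,ω) = (0.3693344, -1.1887830, 0.4367390, 0.2442278)
q' = normalize(q + ½dt·q⊗(0,ω)) = (-0.5514, 0.0851, 0.4866, 0.6723)

ω' = (0.7120, 0.3893, -0.8587)
q' = (-0.5514, 0.0851, 0.4866, 0.6723)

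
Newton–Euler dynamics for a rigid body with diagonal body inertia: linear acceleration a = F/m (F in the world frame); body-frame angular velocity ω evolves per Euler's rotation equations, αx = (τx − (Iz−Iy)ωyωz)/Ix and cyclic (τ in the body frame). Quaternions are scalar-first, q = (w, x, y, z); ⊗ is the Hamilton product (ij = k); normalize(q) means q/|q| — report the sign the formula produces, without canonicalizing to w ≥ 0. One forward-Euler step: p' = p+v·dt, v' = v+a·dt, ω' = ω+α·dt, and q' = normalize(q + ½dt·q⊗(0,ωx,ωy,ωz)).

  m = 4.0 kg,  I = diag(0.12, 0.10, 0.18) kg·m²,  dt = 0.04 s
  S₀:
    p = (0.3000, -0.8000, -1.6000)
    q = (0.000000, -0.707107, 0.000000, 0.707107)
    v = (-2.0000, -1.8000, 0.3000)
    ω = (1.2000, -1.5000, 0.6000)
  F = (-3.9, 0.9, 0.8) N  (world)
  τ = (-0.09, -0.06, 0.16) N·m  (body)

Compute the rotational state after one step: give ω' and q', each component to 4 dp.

gyro term ω×Iω = (-0.0720, -0.0432, 0.0360)
(τ − ω×Iω)/I = (-0.1500, -0.1680, 0.6889)
ω' = ω + α·dt = (1.1940, -1.5067, 0.6276)
2q̇ = q⊗(0,ω) = (0.4242642, 1.0606605, 1.2727926, 1.0606605)
q' = normalize(q + ½dt·q⊗(0,ω)) = (0.0085, -0.6853, 0.0254, 0.7277)

ω' = (1.1940, -1.5067, 0.6276)
q' = (0.0085, -0.6853, 0.0254, 0.7277)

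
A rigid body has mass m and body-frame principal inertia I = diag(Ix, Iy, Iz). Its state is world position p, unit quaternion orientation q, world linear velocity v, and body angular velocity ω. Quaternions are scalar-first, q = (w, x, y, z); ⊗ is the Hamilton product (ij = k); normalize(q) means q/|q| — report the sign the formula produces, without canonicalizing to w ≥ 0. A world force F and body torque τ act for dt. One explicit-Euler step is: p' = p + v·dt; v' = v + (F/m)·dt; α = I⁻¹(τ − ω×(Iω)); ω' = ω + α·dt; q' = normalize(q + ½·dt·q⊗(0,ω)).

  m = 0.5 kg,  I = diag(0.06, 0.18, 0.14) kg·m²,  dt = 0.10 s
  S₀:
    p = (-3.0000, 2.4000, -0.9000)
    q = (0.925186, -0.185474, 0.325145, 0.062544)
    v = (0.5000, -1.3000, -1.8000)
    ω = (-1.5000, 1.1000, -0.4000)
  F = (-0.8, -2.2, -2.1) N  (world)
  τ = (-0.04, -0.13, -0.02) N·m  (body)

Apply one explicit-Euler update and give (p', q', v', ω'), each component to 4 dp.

p' = (-2.9500, 2.2700, -1.0800)
q' = (0.8906, -0.2636, 0.3660, 0.0580)
v' = (0.3400, -1.7400, -2.2200)
ω' = (-1.5960, 1.0544, -0.2729)

p + v·dt = (-2.9500, 2.2700, -1.0800)
new velocity v' = (0.3400, -1.7400, -2.2200)
gyro term ω×Iω = (0.0176, -0.0480, -0.1980)
(τ − ω×Iω)/I = (-0.9600, -0.4556, 1.2714)
new body rate ω' = (-1.5960, 1.0544, -0.2729)
2q̇ = q⊗(0,ω) = (-0.6108529, -1.5866354, 0.8496990, -0.0863783)
q + ½dt·q⊗(0,ω), renormalized = (0.8906, -0.2636, 0.3660, 0.0580)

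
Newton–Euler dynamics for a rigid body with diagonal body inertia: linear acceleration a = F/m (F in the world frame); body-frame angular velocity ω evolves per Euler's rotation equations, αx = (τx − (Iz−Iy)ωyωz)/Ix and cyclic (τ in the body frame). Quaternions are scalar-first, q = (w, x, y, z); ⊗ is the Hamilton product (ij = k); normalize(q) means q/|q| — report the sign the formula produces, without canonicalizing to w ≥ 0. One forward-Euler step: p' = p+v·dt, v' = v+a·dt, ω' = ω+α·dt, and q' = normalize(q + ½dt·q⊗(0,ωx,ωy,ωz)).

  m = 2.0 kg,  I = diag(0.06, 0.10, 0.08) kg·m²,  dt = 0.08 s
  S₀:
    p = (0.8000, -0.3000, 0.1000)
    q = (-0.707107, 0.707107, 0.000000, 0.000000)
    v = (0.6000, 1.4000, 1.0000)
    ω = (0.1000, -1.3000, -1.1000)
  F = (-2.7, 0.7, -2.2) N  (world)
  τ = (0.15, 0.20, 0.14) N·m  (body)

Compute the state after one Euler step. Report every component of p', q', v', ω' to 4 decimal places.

α = I⁻¹(τ − ω×Iω) = (2.9767, 1.9780, 1.8150)
new body rate ω' = (0.3381, -1.1418, -0.9548)
Hamilton product q⊗(0,ω) = (-0.0707107, -0.0707107, 1.6970568, -0.1414214)
q + ½dt·q⊗(0,ω), renormalized = (-0.7083, 0.7026, 0.0677, -0.0056)
a = (-1.3500, 0.3500, -1.1000)
p' = p + v·dt = (0.8480, -0.1880, 0.1800)
new velocity v' = (0.4920, 1.4280, 0.9120)

p' = (0.8480, -0.1880, 0.1800)
q' = (-0.7083, 0.7026, 0.0677, -0.0056)
v' = (0.4920, 1.4280, 0.9120)
ω' = (0.3381, -1.1418, -0.9548)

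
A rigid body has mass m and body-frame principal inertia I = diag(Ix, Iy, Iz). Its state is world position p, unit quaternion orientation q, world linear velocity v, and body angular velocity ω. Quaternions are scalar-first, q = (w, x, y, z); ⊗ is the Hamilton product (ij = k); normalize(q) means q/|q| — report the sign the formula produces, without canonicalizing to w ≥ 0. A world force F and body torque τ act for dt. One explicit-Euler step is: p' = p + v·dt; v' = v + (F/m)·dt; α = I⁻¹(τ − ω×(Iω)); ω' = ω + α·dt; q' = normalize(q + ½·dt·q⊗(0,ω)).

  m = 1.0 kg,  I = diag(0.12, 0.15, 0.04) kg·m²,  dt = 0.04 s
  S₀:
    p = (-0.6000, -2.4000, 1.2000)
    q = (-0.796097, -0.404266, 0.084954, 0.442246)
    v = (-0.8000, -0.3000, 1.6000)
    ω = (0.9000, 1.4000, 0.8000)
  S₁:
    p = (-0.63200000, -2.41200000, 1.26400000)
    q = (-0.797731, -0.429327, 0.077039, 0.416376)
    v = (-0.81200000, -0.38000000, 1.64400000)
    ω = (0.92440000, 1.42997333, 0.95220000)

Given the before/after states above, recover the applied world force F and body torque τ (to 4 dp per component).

F = (-0.3000, -2.0000, 1.1000)
τ = (-0.0500, 0.1700, 0.1900)

v₁ − v₀ = (-0.01200000, -0.08000000, 0.04400000)
m·(v₁−v₀)/dt = (-0.3000, -2.0000, 1.1000)
rate change Δω = (0.02440000, 0.02997333, 0.15220000)
ω₀×(Iω₀) = (-0.1232, 0.0576, 0.0378)
applied torque τ = (-0.0500, 0.1700, 0.1900)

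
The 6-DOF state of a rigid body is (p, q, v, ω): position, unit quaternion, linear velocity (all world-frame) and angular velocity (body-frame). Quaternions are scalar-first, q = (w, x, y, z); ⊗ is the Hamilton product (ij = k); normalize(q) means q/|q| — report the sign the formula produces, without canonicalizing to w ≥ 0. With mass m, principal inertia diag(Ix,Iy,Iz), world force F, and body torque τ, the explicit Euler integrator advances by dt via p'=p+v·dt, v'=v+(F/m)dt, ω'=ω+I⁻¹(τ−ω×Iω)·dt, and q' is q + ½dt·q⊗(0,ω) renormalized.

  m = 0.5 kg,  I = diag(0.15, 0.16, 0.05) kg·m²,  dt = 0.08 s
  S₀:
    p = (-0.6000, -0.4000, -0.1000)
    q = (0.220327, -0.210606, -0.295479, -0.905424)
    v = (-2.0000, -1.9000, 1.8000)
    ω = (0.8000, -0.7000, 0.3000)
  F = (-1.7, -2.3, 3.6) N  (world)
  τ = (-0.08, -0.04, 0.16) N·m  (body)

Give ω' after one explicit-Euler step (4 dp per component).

ω' = (0.7450, -0.7320, 0.5650)

ω×(Iω) gyroscopic = (0.0231, 0.0240, -0.0056)
(τ − ω×Iω)/I = (-0.6873, -0.4000, 3.3120)
new body rate ω' = (0.7450, -0.7320, 0.5650)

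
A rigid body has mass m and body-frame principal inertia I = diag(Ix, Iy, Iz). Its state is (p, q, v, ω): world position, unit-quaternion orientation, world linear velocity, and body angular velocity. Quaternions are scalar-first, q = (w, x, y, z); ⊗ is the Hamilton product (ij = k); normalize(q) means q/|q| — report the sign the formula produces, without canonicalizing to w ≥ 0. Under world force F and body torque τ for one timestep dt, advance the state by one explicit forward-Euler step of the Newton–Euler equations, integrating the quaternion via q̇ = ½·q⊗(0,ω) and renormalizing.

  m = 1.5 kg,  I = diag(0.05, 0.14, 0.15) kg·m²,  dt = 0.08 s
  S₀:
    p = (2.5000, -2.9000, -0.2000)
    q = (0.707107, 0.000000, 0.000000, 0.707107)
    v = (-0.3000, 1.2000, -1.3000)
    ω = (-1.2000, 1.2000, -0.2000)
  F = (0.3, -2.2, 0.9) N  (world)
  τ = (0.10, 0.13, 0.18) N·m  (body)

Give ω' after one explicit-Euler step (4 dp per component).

ω' = (-1.0362, 1.2880, -0.0349)

angular accel α = (2.0480, 1.1000, 2.0640)
new body rate ω' = (-1.0362, 1.2880, -0.0349)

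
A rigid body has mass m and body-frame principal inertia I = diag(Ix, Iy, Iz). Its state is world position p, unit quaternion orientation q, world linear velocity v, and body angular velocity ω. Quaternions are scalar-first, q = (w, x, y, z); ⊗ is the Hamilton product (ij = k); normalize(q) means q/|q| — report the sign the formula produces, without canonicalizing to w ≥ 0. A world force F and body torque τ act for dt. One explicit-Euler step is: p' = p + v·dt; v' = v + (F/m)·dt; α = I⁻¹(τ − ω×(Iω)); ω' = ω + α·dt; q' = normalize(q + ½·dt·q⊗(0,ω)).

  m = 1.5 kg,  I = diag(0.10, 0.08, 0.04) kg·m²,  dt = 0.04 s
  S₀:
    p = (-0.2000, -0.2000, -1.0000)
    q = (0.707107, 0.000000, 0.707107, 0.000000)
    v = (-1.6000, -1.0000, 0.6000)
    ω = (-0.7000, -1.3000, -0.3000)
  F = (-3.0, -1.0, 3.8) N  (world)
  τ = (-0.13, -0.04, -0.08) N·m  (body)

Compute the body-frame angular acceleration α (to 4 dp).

α = (-1.1440, -0.6575, -1.5450)

ω×(Iω) gyroscopic = (-0.0156, 0.0126, -0.0182)
α = I⁻¹(τ − ω×Iω) = (-1.1440, -0.6575, -1.5450)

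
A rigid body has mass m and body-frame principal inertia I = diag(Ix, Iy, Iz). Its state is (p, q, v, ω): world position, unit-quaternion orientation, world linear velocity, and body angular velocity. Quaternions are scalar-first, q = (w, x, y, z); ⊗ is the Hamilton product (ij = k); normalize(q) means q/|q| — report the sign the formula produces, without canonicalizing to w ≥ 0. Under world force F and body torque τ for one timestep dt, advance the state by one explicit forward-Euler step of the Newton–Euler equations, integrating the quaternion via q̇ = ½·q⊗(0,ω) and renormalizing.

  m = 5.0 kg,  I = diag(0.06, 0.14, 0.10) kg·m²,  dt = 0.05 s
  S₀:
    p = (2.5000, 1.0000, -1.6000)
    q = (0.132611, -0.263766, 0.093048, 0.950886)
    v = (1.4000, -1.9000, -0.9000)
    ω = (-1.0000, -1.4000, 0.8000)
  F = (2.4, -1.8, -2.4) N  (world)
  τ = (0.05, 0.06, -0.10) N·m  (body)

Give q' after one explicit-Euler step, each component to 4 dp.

2q̇ = q⊗(0,ω) = (-0.8942076, 1.2730678, -0.9255286, 0.5684092)
q' = normalize(q + ½dt·q⊗(0,ω)) = (0.1101, -0.2317, 0.0698, 0.9640)

q' = (0.1101, -0.2317, 0.0698, 0.9640)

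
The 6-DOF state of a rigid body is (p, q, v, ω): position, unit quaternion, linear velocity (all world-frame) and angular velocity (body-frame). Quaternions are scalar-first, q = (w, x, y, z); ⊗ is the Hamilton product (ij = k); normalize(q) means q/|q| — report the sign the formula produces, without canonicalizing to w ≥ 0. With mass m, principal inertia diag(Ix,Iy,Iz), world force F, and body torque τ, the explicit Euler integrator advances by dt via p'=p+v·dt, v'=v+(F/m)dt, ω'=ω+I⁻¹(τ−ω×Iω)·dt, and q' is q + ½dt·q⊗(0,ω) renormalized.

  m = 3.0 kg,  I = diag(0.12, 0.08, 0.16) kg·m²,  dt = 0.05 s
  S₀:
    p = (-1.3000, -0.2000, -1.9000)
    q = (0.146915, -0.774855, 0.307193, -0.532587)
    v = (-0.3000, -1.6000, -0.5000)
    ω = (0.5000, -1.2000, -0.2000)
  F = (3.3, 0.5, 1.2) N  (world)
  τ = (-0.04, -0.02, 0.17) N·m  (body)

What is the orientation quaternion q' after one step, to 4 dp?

2q̇ = q⊗(0,ω) = (0.6495417, -0.6270855, -0.5975625, 0.7468465)
q + ½dt·q⊗(0,ω), renormalized = (0.1631, -0.7901, 0.2921, -0.5136)

q' = (0.1631, -0.7901, 0.2921, -0.5136)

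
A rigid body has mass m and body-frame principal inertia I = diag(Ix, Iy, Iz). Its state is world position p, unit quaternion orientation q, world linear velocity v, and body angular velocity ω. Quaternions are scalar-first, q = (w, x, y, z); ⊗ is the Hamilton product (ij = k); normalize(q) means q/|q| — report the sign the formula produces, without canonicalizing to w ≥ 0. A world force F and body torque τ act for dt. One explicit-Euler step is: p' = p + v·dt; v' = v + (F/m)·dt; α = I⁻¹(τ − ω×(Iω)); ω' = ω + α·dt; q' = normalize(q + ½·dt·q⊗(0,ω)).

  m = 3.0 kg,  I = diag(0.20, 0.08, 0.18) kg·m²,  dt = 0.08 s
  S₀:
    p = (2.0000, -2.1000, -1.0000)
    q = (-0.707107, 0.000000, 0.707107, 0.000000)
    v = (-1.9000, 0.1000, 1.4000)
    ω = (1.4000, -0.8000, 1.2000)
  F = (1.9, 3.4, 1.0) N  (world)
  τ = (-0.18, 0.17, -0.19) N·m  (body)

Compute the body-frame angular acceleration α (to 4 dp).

gyro term ω×Iω = (-0.0960, 0.0336, 0.1344)
angular accel α = (-0.4200, 1.7050, -1.8022)

α = (-0.4200, 1.7050, -1.8022)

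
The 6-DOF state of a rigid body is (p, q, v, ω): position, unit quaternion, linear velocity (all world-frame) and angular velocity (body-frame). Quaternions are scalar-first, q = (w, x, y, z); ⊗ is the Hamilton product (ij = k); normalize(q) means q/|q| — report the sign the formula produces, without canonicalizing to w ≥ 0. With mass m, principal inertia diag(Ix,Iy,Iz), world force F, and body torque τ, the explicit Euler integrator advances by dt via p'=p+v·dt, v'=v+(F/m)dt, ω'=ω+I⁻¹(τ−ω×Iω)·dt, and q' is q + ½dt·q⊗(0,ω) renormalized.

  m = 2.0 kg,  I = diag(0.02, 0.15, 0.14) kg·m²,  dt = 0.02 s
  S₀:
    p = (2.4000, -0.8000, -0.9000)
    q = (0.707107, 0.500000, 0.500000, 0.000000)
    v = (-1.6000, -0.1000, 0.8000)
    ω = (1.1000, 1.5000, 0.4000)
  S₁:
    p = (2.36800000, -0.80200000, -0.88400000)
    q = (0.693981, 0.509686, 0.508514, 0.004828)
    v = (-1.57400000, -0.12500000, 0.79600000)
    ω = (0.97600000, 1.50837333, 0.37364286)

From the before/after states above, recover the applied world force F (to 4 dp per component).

Δv = v₁−v₀ = (0.02600000, -0.02500000, -0.00400000)
applied force F = (2.6000, -2.5000, -0.4000)

F = (2.6000, -2.5000, -0.4000)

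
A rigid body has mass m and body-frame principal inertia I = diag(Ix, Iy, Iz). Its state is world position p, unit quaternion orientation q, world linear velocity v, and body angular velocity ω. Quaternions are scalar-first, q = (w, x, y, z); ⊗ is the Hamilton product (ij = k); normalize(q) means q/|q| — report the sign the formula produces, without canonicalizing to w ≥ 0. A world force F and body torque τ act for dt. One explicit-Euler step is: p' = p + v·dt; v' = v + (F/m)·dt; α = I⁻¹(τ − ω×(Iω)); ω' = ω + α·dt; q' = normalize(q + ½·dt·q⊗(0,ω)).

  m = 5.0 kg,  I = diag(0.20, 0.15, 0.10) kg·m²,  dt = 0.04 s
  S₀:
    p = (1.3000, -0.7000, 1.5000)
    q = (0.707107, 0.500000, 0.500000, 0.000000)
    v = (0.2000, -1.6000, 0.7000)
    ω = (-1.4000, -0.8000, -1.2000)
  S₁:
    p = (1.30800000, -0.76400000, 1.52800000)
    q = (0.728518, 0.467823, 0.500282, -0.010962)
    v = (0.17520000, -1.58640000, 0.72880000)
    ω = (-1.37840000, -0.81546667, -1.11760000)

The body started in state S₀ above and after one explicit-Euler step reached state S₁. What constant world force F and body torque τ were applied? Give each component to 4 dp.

v₁ − v₀ = (-0.02480000, 0.01360000, 0.02880000)
F = m·Δv/dt = (-3.1000, 1.7000, 3.6000)
Δω = ω₁−ω₀ = (0.02160000, -0.01546667, 0.08240000)
I·α + gyro = (0.0600, 0.1100, 0.1500)

F = (-3.1000, 1.7000, 3.6000)
τ = (0.0600, 0.1100, 0.1500)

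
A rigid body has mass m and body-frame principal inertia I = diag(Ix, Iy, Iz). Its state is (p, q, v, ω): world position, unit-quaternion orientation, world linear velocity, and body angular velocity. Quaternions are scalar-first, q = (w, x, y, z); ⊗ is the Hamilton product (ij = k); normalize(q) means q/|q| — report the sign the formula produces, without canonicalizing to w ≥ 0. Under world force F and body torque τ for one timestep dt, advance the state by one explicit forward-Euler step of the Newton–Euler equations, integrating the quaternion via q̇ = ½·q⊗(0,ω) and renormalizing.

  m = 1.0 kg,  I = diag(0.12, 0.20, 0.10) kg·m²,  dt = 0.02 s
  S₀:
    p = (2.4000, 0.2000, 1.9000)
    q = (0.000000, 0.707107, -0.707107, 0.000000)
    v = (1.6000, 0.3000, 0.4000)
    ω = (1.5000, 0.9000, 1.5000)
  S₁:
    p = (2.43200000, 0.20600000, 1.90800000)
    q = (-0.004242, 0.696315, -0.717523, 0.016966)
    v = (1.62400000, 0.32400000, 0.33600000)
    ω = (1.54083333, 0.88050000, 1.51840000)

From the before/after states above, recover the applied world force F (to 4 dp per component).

F = (1.2000, 1.2000, -3.2000)

velocity change Δv = (0.02400000, 0.02400000, -0.06400000)
m·(v₁−v₀)/dt = (1.2000, 1.2000, -3.2000)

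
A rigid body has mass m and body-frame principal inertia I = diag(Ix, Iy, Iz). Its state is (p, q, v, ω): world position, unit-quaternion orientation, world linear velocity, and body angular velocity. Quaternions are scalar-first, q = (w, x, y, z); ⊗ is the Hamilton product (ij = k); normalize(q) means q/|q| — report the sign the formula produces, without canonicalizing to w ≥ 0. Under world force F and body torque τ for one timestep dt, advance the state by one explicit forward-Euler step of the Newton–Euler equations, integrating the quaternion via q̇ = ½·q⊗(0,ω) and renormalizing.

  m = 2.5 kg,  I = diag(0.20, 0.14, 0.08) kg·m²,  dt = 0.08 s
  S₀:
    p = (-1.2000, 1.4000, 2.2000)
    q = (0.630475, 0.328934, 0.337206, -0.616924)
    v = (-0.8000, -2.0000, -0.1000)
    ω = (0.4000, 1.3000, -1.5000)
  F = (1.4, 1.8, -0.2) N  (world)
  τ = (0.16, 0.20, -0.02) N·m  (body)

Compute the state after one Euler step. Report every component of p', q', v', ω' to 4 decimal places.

p' = (-1.2640, 1.2400, 2.1920)
q' = (0.5688, 0.3497, 0.3786, -0.6409)
v' = (-0.7552, -1.9424, -0.1064)
ω' = (0.4172, 1.4554, -1.4888)

angular accel α = (0.2150, 1.9429, 0.1400)
ω + α·dt = (0.4172, 1.4554, -1.4888)
2q̇ = q⊗(0,ω) = (-1.4953274, 0.5483822, 1.0662489, -0.6529807)
updated quaternion q' = (0.5688, 0.3497, 0.3786, -0.6409)
a = F/m = (0.5600, 0.7200, -0.0800)
new position p' = (-1.2640, 1.2400, 2.1920)
v' = v + a·dt = (-0.7552, -1.9424, -0.1064)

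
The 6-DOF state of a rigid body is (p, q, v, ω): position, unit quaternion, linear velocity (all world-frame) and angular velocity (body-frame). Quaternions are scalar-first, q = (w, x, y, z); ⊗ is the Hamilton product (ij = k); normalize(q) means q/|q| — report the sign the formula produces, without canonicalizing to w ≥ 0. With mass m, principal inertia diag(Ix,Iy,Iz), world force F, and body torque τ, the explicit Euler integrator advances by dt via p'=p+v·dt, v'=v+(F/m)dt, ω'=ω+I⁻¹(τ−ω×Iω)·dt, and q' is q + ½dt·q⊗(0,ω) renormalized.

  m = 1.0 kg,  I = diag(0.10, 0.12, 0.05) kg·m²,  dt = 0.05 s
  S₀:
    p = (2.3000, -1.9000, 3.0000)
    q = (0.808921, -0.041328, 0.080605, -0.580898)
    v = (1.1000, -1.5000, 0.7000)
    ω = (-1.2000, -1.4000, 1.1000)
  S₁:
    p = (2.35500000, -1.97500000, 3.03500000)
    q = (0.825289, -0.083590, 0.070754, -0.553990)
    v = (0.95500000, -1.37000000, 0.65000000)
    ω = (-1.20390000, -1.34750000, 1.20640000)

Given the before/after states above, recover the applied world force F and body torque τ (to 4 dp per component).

F = (-2.9000, 2.6000, -1.0000)
τ = (0.1000, 0.0600, 0.1400)

Δω = ω₁−ω₀ = (-0.00390000, 0.05250000, 0.10640000)
τ = I·(Δω/dt) + ω₀×(Iω₀) = (0.1000, 0.0600, 0.1400)
v₁ − v₀ = (-0.14500000, 0.13000000, -0.05000000)
F = m·Δv/dt = (-2.9000, 2.6000, -1.0000)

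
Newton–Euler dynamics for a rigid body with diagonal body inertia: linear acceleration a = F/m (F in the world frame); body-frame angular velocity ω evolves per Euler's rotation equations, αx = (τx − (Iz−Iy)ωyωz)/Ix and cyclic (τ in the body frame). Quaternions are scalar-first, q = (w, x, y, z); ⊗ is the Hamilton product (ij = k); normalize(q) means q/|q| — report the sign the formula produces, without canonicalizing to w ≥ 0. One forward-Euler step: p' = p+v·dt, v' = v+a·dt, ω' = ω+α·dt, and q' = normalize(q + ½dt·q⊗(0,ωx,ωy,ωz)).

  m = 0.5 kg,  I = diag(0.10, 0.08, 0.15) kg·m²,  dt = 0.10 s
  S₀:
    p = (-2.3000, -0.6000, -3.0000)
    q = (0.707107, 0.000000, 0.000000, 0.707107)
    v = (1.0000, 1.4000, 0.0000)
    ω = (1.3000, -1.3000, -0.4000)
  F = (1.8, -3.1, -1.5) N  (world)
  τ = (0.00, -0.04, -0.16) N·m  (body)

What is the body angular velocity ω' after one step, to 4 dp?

angular accel α = (-0.3640, -0.8250, -1.2920)
ω' = ω + α·dt = (1.2636, -1.3825, -0.5292)

ω' = (1.2636, -1.3825, -0.5292)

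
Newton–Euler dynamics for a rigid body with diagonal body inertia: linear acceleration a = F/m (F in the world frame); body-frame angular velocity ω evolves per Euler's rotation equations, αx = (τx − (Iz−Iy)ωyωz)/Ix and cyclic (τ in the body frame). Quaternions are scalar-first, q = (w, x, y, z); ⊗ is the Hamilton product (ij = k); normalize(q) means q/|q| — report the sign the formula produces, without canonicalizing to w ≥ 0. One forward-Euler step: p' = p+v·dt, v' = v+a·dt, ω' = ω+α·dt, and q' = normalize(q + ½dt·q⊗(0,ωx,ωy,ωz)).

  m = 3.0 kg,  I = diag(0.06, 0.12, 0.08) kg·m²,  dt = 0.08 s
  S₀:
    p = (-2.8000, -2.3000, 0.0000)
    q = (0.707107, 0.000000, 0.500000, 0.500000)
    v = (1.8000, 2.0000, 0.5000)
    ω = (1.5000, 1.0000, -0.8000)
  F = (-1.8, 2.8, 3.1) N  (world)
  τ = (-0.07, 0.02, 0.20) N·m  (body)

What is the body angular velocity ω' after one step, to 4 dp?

α = I⁻¹(τ − ω×Iω) = (-1.7000, -0.0333, 1.3750)
new body rate ω' = (1.3640, 0.9973, -0.6900)

ω' = (1.3640, 0.9973, -0.6900)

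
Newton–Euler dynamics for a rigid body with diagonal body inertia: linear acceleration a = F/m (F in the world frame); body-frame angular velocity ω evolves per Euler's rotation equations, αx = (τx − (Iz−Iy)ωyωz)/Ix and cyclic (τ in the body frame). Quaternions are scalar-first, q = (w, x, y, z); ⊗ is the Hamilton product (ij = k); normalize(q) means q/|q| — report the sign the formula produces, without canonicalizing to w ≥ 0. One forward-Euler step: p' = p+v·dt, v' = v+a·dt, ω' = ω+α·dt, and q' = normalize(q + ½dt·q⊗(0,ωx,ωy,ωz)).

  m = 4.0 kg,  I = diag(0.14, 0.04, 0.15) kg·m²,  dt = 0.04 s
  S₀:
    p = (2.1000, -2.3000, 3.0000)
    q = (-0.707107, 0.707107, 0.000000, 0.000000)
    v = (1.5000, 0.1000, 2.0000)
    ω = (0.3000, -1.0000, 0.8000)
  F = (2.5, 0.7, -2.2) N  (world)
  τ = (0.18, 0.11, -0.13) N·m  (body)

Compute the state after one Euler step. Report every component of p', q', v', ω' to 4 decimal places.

p' = (2.1600, -2.2960, 3.0800)
q' = (-0.7111, 0.7026, 0.0028, -0.0254)
v' = (1.5250, 0.1070, 1.9780)
ω' = (0.3766, -0.8876, 0.7573)

precession coupling ω×(Iω) = (-0.0880, -0.0024, 0.0300)
(τ − ω×Iω)/I = (1.9143, 2.8100, -1.0667)
new body rate ω' = (0.3766, -0.8876, 0.7573)
q⊗(0,ω) = (-0.2121321, -0.2121321, 0.1414214, -1.2727926)
q' = normalize(q + ½dt·q⊗(0,ω)) = (-0.7111, 0.7026, 0.0028, -0.0254)
a = F/m = (0.6250, 0.1750, -0.5500)
new position p' = (2.1600, -2.2960, 3.0800)
v' = v + a·dt = (1.5250, 0.1070, 1.9780)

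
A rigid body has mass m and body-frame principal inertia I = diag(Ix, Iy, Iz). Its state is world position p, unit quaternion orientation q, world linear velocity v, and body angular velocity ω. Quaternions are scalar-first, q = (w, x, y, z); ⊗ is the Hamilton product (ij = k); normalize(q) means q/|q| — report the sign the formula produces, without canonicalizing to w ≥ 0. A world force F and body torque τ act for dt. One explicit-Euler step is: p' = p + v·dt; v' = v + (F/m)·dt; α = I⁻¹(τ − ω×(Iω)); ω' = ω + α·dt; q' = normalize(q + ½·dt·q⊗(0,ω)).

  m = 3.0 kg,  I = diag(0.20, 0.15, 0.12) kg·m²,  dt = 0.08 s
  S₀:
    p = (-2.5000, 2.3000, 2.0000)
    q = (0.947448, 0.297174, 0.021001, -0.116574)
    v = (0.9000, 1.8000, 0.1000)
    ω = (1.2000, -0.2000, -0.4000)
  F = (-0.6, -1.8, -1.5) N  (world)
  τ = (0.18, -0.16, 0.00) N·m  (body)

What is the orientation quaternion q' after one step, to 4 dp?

Hamilton product q⊗(0,ω) = (-0.3990382, 1.1052224, -0.2105088, -0.4636152)
q' = normalize(q + ½dt·q⊗(0,ω)) = (0.9303, 0.3409, 0.0126, -0.1349)

q' = (0.9303, 0.3409, 0.0126, -0.1349)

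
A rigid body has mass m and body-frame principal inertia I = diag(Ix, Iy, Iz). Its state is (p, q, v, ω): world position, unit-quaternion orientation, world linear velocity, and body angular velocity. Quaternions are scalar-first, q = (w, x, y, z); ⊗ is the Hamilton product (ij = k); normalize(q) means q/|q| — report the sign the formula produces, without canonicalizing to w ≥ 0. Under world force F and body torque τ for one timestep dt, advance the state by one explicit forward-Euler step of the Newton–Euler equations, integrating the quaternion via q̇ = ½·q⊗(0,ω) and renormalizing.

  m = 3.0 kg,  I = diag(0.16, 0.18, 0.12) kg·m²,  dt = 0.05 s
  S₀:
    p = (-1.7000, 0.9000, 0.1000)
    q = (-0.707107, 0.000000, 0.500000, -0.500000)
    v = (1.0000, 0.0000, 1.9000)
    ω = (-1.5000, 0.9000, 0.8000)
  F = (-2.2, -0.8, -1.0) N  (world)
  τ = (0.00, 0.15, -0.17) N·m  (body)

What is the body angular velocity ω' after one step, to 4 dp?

ω' = (-1.4865, 0.9550, 0.7404)

gyro term ω×Iω = (-0.0432, -0.0480, -0.0270)
angular accel α = (0.2700, 1.1000, -1.1917)
new body rate ω' = (-1.4865, 0.9550, 0.7404)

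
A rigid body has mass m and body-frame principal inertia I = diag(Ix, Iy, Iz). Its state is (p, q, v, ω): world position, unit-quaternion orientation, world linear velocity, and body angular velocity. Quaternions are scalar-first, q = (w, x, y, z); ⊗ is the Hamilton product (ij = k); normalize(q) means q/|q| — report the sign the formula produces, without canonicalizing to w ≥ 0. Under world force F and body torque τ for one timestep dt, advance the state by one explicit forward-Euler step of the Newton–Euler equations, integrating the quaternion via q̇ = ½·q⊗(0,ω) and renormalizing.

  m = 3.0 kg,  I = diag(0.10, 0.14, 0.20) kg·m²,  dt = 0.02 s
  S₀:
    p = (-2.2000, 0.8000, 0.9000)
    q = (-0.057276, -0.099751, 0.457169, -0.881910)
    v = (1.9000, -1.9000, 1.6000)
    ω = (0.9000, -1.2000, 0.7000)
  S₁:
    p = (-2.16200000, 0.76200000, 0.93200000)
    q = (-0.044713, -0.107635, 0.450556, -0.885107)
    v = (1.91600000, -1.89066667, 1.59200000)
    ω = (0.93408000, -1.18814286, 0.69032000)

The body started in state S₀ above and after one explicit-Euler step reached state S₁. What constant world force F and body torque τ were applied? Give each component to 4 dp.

F = (2.4000, 1.4000, -1.2000)
τ = (0.1200, 0.0200, -0.1400)

v₁ − v₀ = (0.01600000, 0.00933333, -0.00800000)
applied force F = (2.4000, 1.4000, -1.2000)
ω₁ − ω₀ = (0.03408000, 0.01185714, -0.00968000)
I·α + gyro = (0.1200, 0.0200, -0.1400)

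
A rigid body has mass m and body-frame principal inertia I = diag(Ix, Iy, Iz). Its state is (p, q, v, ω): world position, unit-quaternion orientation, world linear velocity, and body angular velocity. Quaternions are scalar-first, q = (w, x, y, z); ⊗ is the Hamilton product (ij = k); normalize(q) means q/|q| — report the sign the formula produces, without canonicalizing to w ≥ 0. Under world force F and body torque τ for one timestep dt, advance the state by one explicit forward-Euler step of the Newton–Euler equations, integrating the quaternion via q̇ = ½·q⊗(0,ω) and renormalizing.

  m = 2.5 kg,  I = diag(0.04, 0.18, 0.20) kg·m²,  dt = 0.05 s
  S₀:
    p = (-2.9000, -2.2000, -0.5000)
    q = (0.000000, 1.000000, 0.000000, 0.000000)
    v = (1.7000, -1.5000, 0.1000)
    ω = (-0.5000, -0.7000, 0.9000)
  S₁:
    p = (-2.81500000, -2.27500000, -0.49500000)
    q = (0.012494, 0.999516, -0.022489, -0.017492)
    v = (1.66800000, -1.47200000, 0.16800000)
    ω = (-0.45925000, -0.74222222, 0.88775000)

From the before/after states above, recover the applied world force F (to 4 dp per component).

F = (-1.6000, 1.4000, 3.4000)

Δv = v₁−v₀ = (-0.03200000, 0.02800000, 0.06800000)
m·(v₁−v₀)/dt = (-1.6000, 1.4000, 3.4000)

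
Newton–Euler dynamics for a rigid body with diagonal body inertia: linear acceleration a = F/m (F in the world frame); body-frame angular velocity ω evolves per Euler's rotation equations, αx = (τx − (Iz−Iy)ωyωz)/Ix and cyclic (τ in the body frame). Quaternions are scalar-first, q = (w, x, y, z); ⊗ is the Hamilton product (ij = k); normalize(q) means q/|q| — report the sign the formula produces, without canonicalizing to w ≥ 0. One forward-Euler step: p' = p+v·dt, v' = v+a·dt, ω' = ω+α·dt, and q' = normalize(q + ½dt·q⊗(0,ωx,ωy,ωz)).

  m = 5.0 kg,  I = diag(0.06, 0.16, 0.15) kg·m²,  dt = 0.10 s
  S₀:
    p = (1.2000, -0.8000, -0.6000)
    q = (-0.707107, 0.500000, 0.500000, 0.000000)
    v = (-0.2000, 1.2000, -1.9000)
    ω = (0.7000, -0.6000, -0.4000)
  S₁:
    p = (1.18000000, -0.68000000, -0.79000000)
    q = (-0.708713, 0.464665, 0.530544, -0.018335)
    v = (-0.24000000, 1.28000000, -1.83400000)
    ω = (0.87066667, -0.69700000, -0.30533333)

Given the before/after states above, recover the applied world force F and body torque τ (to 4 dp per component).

F = (-2.0000, 4.0000, 3.3000)
τ = (0.1000, -0.1300, 0.1000)

velocity change Δv = (-0.04000000, 0.08000000, 0.06600000)
applied force F = (-2.0000, 4.0000, 3.3000)
ω₁ − ω₀ = (0.17066667, -0.09700000, 0.09466667)
precession coupling = (-0.0024, 0.0252, -0.0420)
I·α + gyro = (0.1000, -0.1300, 0.1000)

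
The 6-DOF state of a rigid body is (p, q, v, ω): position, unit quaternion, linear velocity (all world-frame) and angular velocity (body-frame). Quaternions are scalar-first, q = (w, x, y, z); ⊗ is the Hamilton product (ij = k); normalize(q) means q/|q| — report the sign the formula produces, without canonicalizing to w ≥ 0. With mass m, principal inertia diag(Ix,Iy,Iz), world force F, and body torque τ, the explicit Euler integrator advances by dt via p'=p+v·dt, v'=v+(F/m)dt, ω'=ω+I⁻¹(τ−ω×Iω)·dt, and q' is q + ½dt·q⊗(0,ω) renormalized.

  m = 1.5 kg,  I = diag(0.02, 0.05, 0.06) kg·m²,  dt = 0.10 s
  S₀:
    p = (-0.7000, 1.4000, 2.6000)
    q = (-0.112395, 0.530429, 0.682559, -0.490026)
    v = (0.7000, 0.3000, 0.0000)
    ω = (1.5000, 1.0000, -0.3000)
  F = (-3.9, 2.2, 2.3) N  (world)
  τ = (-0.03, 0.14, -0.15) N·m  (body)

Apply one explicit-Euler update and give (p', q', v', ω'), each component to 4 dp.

p + v·dt = (-0.6300, 1.4300, 2.6000)
v + (F/m)dt = (0.4400, 0.4467, 0.1533)
gyro term ω×Iω = (-0.0030, 0.0180, 0.0450)
α = I⁻¹(τ − ω×Iω) = (-1.3500, 2.4400, -3.2500)
ω' = ω + α·dt = (1.3650, 1.2440, -0.6250)
2q̇ = q⊗(0,ω) = (-1.6252103, 0.1166658, -0.6883053, -0.4596910)
q + ½dt·q⊗(0,ω), renormalized = (-0.1929, 0.5340, 0.6455, -0.5109)

p' = (-0.6300, 1.4300, 2.6000)
q' = (-0.1929, 0.5340, 0.6455, -0.5109)
v' = (0.4400, 0.4467, 0.1533)
ω' = (1.3650, 1.2440, -0.6250)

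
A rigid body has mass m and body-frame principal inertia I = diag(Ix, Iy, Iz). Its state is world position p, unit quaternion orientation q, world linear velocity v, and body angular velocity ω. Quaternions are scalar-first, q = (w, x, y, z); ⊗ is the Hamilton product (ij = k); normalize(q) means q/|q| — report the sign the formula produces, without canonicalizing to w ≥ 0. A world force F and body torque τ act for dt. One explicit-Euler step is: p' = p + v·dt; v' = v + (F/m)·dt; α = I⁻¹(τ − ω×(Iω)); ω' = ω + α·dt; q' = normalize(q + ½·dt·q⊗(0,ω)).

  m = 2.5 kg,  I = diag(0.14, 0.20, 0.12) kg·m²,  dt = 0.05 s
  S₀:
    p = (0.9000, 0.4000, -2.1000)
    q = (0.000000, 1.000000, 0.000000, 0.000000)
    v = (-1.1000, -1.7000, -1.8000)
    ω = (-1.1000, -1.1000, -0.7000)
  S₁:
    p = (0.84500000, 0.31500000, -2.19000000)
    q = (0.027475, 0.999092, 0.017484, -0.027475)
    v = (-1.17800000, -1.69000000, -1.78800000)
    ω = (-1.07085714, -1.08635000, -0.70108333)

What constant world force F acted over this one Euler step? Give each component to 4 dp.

F = (-3.9000, 0.5000, 0.6000)

Δv = v₁−v₀ = (-0.07800000, 0.01000000, 0.01200000)
m·(v₁−v₀)/dt = (-3.9000, 0.5000, 0.6000)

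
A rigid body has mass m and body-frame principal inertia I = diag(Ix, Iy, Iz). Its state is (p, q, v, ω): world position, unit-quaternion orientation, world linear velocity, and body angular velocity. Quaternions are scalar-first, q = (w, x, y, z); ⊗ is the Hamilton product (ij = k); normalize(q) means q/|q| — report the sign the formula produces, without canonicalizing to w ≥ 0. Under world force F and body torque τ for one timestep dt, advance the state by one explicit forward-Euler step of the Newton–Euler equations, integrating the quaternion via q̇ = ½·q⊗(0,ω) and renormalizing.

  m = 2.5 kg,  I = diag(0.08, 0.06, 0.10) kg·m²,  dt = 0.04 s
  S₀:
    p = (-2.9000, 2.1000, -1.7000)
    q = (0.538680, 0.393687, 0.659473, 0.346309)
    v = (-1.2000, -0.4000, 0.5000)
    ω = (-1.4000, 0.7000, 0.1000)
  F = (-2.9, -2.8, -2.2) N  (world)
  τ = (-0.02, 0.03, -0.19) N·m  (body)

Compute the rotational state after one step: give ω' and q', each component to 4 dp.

gyro term ω×Iω = (0.0028, 0.0028, 0.0196)
α = I⁻¹(τ − ω×Iω) = (-0.2850, 0.4533, -2.0960)
new body rate ω' = (-1.4114, 0.7181, 0.0162)
Hamilton product q⊗(0,ω) = (0.0548998, -0.9306210, -0.1471253, 1.2527111)
q' = normalize(q + ½dt·q⊗(0,ω)) = (0.5395, 0.3749, 0.6562, 0.3712)

ω' = (-1.4114, 0.7181, 0.0162)
q' = (0.5395, 0.3749, 0.6562, 0.3712)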